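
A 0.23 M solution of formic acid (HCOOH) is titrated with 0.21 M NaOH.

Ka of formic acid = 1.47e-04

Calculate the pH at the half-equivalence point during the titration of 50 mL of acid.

At half-equivalence [HA] = [A⁻], so Henderson-Hasselbalch gives pH = pKa = -log(1.47e-04) = 3.83.

pH = pKa = 3.83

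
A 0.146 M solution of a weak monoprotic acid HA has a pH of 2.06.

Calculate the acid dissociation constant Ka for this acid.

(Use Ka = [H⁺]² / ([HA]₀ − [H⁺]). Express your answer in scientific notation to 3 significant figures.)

[H⁺] = 10^(−pH) = 10^(−2.06) = 8.710e-03 M. For HA ⇌ H⁺ + A⁻, Ka = [H⁺][A⁻]/[HA] = [H⁺]² / ([HA]₀ − [H⁺]) = (8.710e-03)² / (0.146 − 8.710e-03) = 5.53e-04.

K_a = 5.53e-04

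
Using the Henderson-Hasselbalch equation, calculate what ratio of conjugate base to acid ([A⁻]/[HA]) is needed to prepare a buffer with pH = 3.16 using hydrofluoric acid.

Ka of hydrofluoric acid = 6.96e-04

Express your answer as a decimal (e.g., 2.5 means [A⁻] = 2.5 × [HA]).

pKa = -log(6.96e-04) = 3.1574. pH = pKa + log([A⁻]/[HA]), so log([A⁻]/[HA]) = pH − pKa = 3.16 − 3.1574 = 0.0026. [A⁻]/[HA] = 10^(0.0026) = 1.01

[A⁻]/[HA] = 1.01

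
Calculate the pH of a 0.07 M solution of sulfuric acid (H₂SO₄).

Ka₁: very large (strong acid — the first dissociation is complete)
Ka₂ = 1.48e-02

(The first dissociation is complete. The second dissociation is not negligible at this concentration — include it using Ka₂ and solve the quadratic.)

First dissociation is complete: [H⁺]₀ = [HSO₄⁻]₀ = C = 0.07 M. Second dissociation HSO₄⁻ ⇌ H⁺ + SO₄²⁻: let x = [SO₄²⁻]. Ka₂ = (C + x)·x / (C − x) = 1.48e-02 → x² + (C + Ka₂)·x − Ka₂·C = 0 → x² + 0.08480·x − 1.036e-03 = 0. x = (−0.08480 + √(0.08480² + 4 × 1.036e-03)) / 2 = 1.0833e-02 M. [H⁺] = C + x = 0.07 + 1.0833e-02 = 8.0833e-02 M. pH = -log(8.0833e-02) = 1.09.

pH = 1.09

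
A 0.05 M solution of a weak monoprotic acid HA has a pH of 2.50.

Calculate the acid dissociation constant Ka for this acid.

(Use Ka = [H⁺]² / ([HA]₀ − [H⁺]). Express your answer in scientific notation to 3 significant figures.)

[H⁺] = 10^(−pH) = 10^(−2.50) = 3.162e-03 M. For HA ⇌ H⁺ + A⁻, Ka = [H⁺][A⁻]/[HA] = [H⁺]² / ([HA]₀ − [H⁺]) = (3.162e-03)² / (0.05 − 3.162e-03) = 2.14e-04.

K_a = 2.14e-04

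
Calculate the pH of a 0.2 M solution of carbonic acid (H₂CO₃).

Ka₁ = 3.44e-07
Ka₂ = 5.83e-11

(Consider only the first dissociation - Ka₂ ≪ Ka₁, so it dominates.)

First dissociation dominates. From Ka₁ = [H⁺][HA⁻]/[H₂A], x² + Ka₁·x − Ka₁·C = 0 with C = 0.2 M and Ka₁ = 3.44e-07. Solving: [H⁺] = (−Ka₁ + √(Ka₁² + 4·Ka₁·C)) / 2 = 2.6213e-04 M. pH = -log(2.6213e-04) = 3.58.

pH = 3.58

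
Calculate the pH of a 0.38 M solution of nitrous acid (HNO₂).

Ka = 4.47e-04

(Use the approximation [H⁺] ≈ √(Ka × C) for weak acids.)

[H⁺] = √(Ka × C) = √(4.47e-04 × 0.38) = 1.3033e-02. pH = -log(1.3033e-02)

pH = 1.88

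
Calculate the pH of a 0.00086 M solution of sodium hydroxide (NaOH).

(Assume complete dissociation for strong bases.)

[OH⁻] = 0.00086 M for strong base. pOH = -log[OH⁻] = 3.07, pH = 14 - pOH

pH = 10.93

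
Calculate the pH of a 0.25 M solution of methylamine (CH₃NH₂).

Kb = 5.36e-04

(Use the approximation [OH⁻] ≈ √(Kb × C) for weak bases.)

[OH⁻] = √(Kb × C) = √(5.36e-04 × 0.25) = 1.1576e-02. pOH = 1.94, pH = 14 - pOH

pH = 12.06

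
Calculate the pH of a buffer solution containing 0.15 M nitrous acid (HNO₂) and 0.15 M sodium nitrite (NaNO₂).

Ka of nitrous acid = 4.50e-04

pKa = -log(4.50e-04) = 3.35. pH = pKa + log([A⁻]/[HA]) = 3.35 + log(0.15/0.15)

pH = 3.35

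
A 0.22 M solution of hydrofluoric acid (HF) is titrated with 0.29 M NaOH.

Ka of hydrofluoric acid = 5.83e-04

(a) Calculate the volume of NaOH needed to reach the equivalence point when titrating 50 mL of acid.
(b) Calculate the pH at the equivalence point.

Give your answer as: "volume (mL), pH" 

moles acid = 0.22 × 50/1000 = 0.011 mol; V_base = moles/0.29 × 1000 = 37.9 mL. At equivalence only the conjugate base is present: [A⁻] = 0.011/0.088 = 1.2510e-01 M. Kb = Kw/Ka = 1.72e-11; [OH⁻] = √(Kb × [A⁻]) = 1.4648e-06; pOH = 5.83; pH = 14 - pOH = 8.17.

V = 37.9 mL, pH = 8.17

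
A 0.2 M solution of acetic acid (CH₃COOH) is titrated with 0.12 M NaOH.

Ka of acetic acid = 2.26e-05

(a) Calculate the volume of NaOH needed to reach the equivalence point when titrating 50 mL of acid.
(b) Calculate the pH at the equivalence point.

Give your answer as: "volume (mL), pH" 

moles acid = 0.2 × 50/1000 = 0.01 mol; V_base = moles/0.12 × 1000 = 83.3 mL. At equivalence only the conjugate base is present: [A⁻] = 0.01/0.133 = 7.5000e-02 M. Kb = Kw/Ka = 4.42e-10; [OH⁻] = √(Kb × [A⁻]) = 5.7607e-06; pOH = 5.24; pH = 14 - pOH = 8.76.

V = 83.3 mL, pH = 8.76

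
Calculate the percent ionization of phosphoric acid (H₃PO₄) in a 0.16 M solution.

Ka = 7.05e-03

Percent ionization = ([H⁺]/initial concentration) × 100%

Using Ka equilibrium: x² + Ka×x - Ka×C = 0. Solving: [H⁺] = 3.0245e-02. Percent = (3.0245e-02/0.16) × 100

Percent ionization = 18.9%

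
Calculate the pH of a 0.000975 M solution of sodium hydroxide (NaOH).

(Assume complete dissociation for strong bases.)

[OH⁻] = 0.000975 M for strong base. pOH = -log[OH⁻] = 3.01, pH = 14 - pOH

pH = 10.99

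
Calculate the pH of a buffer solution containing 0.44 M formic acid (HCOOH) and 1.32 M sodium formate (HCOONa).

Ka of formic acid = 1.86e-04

pKa = -log(1.86e-04) = 3.73. pH = pKa + log([A⁻]/[HA]) = 3.73 + log(1.32/0.44)

pH = 4.21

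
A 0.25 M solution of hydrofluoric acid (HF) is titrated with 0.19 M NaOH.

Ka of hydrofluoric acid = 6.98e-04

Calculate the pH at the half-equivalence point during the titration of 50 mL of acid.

At half-equivalence [HA] = [A⁻], so Henderson-Hasselbalch gives pH = pKa = -log(6.98e-04) = 3.16.

pH = pKa = 3.16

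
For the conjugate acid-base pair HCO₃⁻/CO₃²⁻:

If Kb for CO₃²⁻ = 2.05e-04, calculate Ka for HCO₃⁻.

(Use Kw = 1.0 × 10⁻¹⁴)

For a conjugate pair Ka × Kb = Kw, so Ka = Kw/Kb = 1.0 × 10⁻¹⁴ / 2.05e-04 = 4.88e-11.

K_a = 4.88e-11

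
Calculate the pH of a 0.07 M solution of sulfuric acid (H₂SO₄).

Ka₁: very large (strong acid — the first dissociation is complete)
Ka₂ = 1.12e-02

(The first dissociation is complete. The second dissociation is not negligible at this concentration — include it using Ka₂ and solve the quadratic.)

First dissociation is complete: [H⁺]₀ = [HSO₄⁻]₀ = C = 0.07 M. Second dissociation HSO₄⁻ ⇌ H⁺ + SO₄²⁻: let x = [SO₄²⁻]. Ka₂ = (C + x)·x / (C − x) = 1.12e-02 → x² + (C + Ka₂)·x − Ka₂·C = 0 → x² + 0.08120·x − 7.840e-04 = 0. x = (−0.08120 + √(0.08120² + 4 × 7.840e-04)) / 2 = 8.7190e-03 M. [H⁺] = C + x = 0.07 + 8.7190e-03 = 7.8719e-02 M. pH = -log(7.8719e-02) = 1.10.

pH = 1.10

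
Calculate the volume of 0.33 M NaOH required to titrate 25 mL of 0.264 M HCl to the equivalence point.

At equivalence: moles acid = moles base. moles HCl = 0.264 × 25/1000 = 0.0066 mol. V_base = moles / 0.33 × 1000 = 20.0 mL.

V_{base} = 20.0 mL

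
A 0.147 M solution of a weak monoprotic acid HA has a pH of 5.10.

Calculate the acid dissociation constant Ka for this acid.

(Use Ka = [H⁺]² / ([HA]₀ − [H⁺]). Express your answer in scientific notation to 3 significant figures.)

[H⁺] = 10^(−pH) = 10^(−5.10) = 7.943e-06 M. For HA ⇌ H⁺ + A⁻, Ka = [H⁺][A⁻]/[HA] = [H⁺]² / ([HA]₀ − [H⁺]) = (7.943e-06)² / (0.147 − 7.943e-06) = 4.29e-10.

K_a = 4.29e-10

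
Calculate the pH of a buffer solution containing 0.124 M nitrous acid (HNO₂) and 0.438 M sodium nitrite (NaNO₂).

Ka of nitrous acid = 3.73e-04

pKa = -log(3.73e-04) = 3.43. pH = pKa + log([A⁻]/[HA]) = 3.43 + log(0.438/0.124)

pH = 3.98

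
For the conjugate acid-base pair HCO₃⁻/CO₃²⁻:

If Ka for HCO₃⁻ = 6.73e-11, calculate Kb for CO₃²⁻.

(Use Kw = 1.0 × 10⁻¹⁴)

For a conjugate pair Ka × Kb = Kw, so Kb = Kw/Ka = 1.0 × 10⁻¹⁴ / 6.73e-11 = 1.49e-04.

K_b = 1.49e-04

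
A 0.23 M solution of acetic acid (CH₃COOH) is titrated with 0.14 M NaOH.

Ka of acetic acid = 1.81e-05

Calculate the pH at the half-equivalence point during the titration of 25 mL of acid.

At half-equivalence [HA] = [A⁻], so Henderson-Hasselbalch gives pH = pKa = -log(1.81e-05) = 4.74.

pH = pKa = 4.74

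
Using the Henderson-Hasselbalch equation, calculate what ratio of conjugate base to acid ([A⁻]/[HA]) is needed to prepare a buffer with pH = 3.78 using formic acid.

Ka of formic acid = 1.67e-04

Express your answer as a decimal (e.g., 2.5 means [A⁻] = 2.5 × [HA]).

pKa = -log(1.67e-04) = 3.7773. pH = pKa + log([A⁻]/[HA]), so log([A⁻]/[HA]) = pH − pKa = 3.78 − 3.7773 = 0.0027. [A⁻]/[HA] = 10^(0.0027) = 1.01

[A⁻]/[HA] = 1.01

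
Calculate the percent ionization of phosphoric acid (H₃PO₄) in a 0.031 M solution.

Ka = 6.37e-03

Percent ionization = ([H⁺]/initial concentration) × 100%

Using Ka equilibrium: x² + Ka×x - Ka×C = 0. Solving: [H⁺] = 1.1224e-02. Percent = (1.1224e-02/0.031) × 100

Percent ionization = 36.2%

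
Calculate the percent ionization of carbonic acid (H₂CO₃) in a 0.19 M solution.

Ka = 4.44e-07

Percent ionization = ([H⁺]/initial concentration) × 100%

Using Ka equilibrium: x² + Ka×x - Ka×C = 0. Solving: [H⁺] = 2.9023e-04. Percent = (2.9023e-04/0.19) × 100

Percent ionization = 0.153%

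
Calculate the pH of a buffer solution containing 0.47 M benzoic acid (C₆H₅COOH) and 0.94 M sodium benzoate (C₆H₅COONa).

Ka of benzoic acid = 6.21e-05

pKa = -log(6.21e-05) = 4.21. pH = pKa + log([A⁻]/[HA]) = 4.21 + log(0.94/0.47)

pH = 4.51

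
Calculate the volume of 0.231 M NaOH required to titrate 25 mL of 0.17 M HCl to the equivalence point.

At equivalence: moles acid = moles base. moles HCl = 0.17 × 25/1000 = 0.00425 mol. V_base = moles / 0.231 × 1000 = 18.4 mL.

V_{base} = 18.4 mL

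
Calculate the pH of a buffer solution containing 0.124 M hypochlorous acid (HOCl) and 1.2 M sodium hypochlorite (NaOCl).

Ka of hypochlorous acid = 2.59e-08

pKa = -log(2.59e-08) = 7.59. pH = pKa + log([A⁻]/[HA]) = 7.59 + log(1.2/0.124)

pH = 8.57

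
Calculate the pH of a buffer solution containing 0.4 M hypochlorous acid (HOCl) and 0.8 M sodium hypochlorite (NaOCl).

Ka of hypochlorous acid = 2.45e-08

pKa = -log(2.45e-08) = 7.61. pH = pKa + log([A⁻]/[HA]) = 7.61 + log(0.8/0.4)

pH = 7.91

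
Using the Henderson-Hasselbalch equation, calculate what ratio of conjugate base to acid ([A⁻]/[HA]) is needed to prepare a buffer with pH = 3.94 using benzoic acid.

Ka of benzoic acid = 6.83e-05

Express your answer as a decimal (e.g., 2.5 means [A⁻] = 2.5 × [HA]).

pKa = -log(6.83e-05) = 4.1656. pH = pKa + log([A⁻]/[HA]), so log([A⁻]/[HA]) = pH − pKa = 3.94 − 4.1656 = -0.2256. [A⁻]/[HA] = 10^(-0.2256) = 0.595

[A⁻]/[HA] = 0.595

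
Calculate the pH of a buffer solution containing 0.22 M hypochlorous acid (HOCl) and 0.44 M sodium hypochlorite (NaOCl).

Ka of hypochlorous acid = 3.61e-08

pKa = -log(3.61e-08) = 7.44. pH = pKa + log([A⁻]/[HA]) = 7.44 + log(0.44/0.22)

pH = 7.74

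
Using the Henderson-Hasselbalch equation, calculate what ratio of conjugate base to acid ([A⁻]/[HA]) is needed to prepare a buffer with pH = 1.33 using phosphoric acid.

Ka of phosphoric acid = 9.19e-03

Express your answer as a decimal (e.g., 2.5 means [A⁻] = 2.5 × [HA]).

pKa = -log(9.19e-03) = 2.0367. pH = pKa + log([A⁻]/[HA]), so log([A⁻]/[HA]) = pH − pKa = 1.33 − 2.0367 = -0.7067. [A⁻]/[HA] = 10^(-0.7067) = 0.196

[A⁻]/[HA] = 0.196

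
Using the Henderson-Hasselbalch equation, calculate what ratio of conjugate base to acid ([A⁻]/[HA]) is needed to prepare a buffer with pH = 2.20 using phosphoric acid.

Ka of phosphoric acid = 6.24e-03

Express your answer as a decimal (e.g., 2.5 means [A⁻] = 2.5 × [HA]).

pKa = -log(6.24e-03) = 2.2048. pH = pKa + log([A⁻]/[HA]), so log([A⁻]/[HA]) = pH − pKa = 2.20 − 2.2048 = -0.0048. [A⁻]/[HA] = 10^(-0.0048) = 0.989

[A⁻]/[HA] = 0.989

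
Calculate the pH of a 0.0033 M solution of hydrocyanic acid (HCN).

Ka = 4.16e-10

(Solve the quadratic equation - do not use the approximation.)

x² + Ka×x - Ka×C = 0. Using quadratic formula: [H⁺] = 1.1715e-06

pH = 5.93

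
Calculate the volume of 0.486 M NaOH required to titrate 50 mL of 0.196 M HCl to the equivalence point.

At equivalence: moles acid = moles base. moles HCl = 0.196 × 50/1000 = 0.0098 mol. V_base = moles / 0.486 × 1000 = 20.2 mL.

V_{base} = 20.2 mL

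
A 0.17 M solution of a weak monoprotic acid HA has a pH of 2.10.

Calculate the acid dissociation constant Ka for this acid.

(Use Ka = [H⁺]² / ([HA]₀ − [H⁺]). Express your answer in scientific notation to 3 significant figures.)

[H⁺] = 10^(−pH) = 10^(−2.10) = 7.943e-03 M. For HA ⇌ H⁺ + A⁻, Ka = [H⁺][A⁻]/[HA] = [H⁺]² / ([HA]₀ − [H⁺]) = (7.943e-03)² / (0.17 − 7.943e-03) = 3.89e-04.

K_a = 3.89e-04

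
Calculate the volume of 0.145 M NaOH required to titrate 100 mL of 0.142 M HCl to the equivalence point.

At equivalence: moles acid = moles base. moles HCl = 0.142 × 100/1000 = 0.0142 mol. V_base = moles / 0.145 × 1000 = 97.9 mL.

V_{base} = 97.9 mL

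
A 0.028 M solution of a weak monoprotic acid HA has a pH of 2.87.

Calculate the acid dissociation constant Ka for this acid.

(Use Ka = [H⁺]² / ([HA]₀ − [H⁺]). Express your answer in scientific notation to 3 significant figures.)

[H⁺] = 10^(−pH) = 10^(−2.87) = 1.349e-03 M. For HA ⇌ H⁺ + A⁻, Ka = [H⁺][A⁻]/[HA] = [H⁺]² / ([HA]₀ − [H⁺]) = (1.349e-03)² / (0.028 − 1.349e-03) = 6.83e-05.

K_a = 6.83e-05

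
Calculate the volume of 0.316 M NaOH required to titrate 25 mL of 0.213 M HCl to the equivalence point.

At equivalence: moles acid = moles base. moles HCl = 0.213 × 25/1000 = 0.005325 mol. V_base = moles / 0.316 × 1000 = 16.9 mL.

V_{base} = 16.9 mL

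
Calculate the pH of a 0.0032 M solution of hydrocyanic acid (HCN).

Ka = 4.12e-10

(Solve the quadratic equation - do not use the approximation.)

x² + Ka×x - Ka×C = 0. Using quadratic formula: [H⁺] = 1.1480e-06

pH = 5.94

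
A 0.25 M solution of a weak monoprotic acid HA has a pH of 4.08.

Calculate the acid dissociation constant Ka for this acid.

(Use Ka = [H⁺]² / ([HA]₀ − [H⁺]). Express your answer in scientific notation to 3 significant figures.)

[H⁺] = 10^(−pH) = 10^(−4.08) = 8.318e-05 M. For HA ⇌ H⁺ + A⁻, Ka = [H⁺][A⁻]/[HA] = [H⁺]² / ([HA]₀ − [H⁺]) = (8.318e-05)² / (0.25 − 8.318e-05) = 2.77e-08.

K_a = 2.77e-08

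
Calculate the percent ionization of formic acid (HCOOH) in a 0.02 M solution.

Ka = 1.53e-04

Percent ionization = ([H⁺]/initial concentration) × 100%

Using Ka equilibrium: x² + Ka×x - Ka×C = 0. Solving: [H⁺] = 1.6745e-03. Percent = (1.6745e-03/0.02) × 100

Percent ionization = 8.37%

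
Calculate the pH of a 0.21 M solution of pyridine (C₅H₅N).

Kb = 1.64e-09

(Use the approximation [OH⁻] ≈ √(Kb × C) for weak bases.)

[OH⁻] = √(Kb × C) = √(1.64e-09 × 0.21) = 1.8558e-05. pOH = 4.73, pH = 14 - pOH

pH = 9.27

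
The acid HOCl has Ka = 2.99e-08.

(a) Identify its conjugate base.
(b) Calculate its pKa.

(a) The conjugate base is formed by removing one H⁺ from HOCl, giving OCl⁻. (b) pKa = -log(Ka) = -log(2.99e-08) = 7.52.

Conjugate base: OCl⁻; pK_a = 7.52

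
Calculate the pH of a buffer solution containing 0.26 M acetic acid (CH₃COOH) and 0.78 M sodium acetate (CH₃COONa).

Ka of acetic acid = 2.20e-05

pKa = -log(2.20e-05) = 4.66. pH = pKa + log([A⁻]/[HA]) = 4.66 + log(0.78/0.26)

pH = 5.13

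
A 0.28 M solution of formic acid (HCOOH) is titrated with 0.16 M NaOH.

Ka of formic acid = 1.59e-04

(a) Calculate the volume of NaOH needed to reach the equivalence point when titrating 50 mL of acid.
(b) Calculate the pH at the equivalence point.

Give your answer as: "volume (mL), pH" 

moles acid = 0.28 × 50/1000 = 0.014 mol; V_base = moles/0.16 × 1000 = 87.5 mL. At equivalence only the conjugate base is present: [A⁻] = 0.014/0.138 = 1.0182e-01 M. Kb = Kw/Ka = 6.29e-11; [OH⁻] = √(Kb × [A⁻]) = 2.5305e-06; pOH = 5.60; pH = 14 - pOH = 8.40.

V = 87.5 mL, pH = 8.40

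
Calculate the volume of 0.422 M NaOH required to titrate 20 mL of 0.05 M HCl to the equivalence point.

At equivalence: moles acid = moles base. moles HCl = 0.05 × 20/1000 = 0.001 mol. V_base = moles / 0.422 × 1000 = 2.4 mL.

V_{base} = 2.4 mL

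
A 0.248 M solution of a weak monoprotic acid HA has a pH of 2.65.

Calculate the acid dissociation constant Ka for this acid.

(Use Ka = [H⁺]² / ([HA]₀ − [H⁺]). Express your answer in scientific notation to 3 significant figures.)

[H⁺] = 10^(−pH) = 10^(−2.65) = 2.239e-03 M. For HA ⇌ H⁺ + A⁻, Ka = [H⁺][A⁻]/[HA] = [H⁺]² / ([HA]₀ − [H⁺]) = (2.239e-03)² / (0.248 − 2.239e-03) = 2.04e-05.

K_a = 2.04e-05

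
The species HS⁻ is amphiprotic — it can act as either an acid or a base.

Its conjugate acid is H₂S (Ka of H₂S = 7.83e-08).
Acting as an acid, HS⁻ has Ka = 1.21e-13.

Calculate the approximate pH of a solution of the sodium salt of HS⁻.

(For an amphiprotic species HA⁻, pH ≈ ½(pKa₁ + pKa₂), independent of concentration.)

pKa₁ = -log(7.83e-08) = 7.11; pKa₂ = -log(1.21e-13) = 12.92. For an amphiprotic species, pH ≈ ½(pKa₁ + pKa₂) = ½(7.11 + 12.92) = 10.01.

pH = 10.01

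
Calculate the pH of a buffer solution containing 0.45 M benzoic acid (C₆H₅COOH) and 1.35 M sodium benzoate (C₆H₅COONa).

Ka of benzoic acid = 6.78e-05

pKa = -log(6.78e-05) = 4.17. pH = pKa + log([A⁻]/[HA]) = 4.17 + log(1.35/0.45)

pH = 4.65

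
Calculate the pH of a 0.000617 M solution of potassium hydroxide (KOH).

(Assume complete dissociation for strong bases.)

[OH⁻] = 0.000617 M for strong base. pOH = -log[OH⁻] = 3.21, pH = 14 - pOH

pH = 10.79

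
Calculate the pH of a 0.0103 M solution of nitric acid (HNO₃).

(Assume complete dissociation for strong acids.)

[H⁺] = 0.0103 M for strong acid. pH = -log[H⁺] = -log(0.0103)

pH = 1.99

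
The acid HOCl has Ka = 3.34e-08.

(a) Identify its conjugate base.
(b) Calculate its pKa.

(a) The conjugate base is formed by removing one H⁺ from HOCl, giving OCl⁻. (b) pKa = -log(Ka) = -log(3.34e-08) = 7.48.

Conjugate base: OCl⁻; pK_a = 7.48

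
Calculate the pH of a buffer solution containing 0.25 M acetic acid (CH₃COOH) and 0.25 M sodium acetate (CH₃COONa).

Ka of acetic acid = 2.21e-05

pKa = -log(2.21e-05) = 4.66. pH = pKa + log([A⁻]/[HA]) = 4.66 + log(0.25/0.25)

pH = 4.66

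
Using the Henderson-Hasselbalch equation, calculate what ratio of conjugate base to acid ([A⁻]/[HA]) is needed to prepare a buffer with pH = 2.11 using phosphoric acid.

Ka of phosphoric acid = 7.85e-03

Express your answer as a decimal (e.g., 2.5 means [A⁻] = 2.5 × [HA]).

pKa = -log(7.85e-03) = 2.1051. pH = pKa + log([A⁻]/[HA]), so log([A⁻]/[HA]) = pH − pKa = 2.11 − 2.1051 = 0.0049. [A⁻]/[HA] = 10^(0.0049) = 1.01

[A⁻]/[HA] = 1.01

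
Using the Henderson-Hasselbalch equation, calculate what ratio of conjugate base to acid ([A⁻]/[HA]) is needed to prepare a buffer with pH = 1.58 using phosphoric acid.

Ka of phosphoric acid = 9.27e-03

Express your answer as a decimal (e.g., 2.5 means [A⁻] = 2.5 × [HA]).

pKa = -log(9.27e-03) = 2.0329. pH = pKa + log([A⁻]/[HA]), so log([A⁻]/[HA]) = pH − pKa = 1.58 − 2.0329 = -0.4529. [A⁻]/[HA] = 10^(-0.4529) = 0.352

[A⁻]/[HA] = 0.352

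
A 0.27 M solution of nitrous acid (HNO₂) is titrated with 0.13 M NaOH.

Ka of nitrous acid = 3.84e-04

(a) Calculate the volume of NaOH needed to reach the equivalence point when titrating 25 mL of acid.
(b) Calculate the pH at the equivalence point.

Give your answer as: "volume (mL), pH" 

moles acid = 0.27 × 25/1000 = 0.00675 mol; V_base = moles/0.13 × 1000 = 51.9 mL. At equivalence only the conjugate base is present: [A⁻] = 0.00675/0.077 = 8.7750e-02 M. Kb = Kw/Ka = 2.60e-11; [OH⁻] = √(Kb × [A⁻]) = 1.5117e-06; pOH = 5.82; pH = 14 - pOH = 8.18.

V = 51.9 mL, pH = 8.18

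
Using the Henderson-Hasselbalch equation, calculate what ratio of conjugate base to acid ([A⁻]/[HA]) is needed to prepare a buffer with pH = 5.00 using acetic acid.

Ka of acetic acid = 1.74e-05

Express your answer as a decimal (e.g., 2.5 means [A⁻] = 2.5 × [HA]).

pKa = -log(1.74e-05) = 4.7595. pH = pKa + log([A⁻]/[HA]), so log([A⁻]/[HA]) = pH − pKa = 5.00 − 4.7595 = 0.2405. [A⁻]/[HA] = 10^(0.2405) = 1.74

[A⁻]/[HA] = 1.74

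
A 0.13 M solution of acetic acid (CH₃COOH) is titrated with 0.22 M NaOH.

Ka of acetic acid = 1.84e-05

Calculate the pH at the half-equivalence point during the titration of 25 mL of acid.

At half-equivalence [HA] = [A⁻], so Henderson-Hasselbalch gives pH = pKa = -log(1.84e-05) = 4.74.

pH = pKa = 4.74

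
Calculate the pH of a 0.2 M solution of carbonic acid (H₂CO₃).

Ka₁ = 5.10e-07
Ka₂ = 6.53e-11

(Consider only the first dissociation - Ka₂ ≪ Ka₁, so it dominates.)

First dissociation dominates. From Ka₁ = [H⁺][HA⁻]/[H₂A], x² + Ka₁·x − Ka₁·C = 0 with C = 0.2 M and Ka₁ = 5.10e-07. Solving: [H⁺] = (−Ka₁ + √(Ka₁² + 4·Ka₁·C)) / 2 = 3.1912e-04 M. pH = -log(3.1912e-04) = 3.50.

pH = 3.50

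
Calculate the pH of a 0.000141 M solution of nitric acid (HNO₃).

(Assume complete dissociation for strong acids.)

[H⁺] = 0.000141 M for strong acid. pH = -log[H⁺] = -log(0.000141)

pH = 3.85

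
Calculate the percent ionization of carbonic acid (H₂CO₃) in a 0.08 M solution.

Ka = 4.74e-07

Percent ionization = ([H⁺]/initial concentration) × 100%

Using Ka equilibrium: x² + Ka×x - Ka×C = 0. Solving: [H⁺] = 1.9449e-04. Percent = (1.9449e-04/0.08) × 100

Percent ionization = 0.243%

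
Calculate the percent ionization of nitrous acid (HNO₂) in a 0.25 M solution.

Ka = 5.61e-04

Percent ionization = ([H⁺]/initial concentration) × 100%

Using Ka equilibrium: x² + Ka×x - Ka×C = 0. Solving: [H⁺] = 1.1566e-02. Percent = (1.1566e-02/0.25) × 100

Percent ionization = 4.63%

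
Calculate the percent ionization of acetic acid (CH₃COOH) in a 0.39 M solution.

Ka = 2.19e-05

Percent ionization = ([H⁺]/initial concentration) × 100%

Using Ka equilibrium: x² + Ka×x - Ka×C = 0. Solving: [H⁺] = 2.9116e-03. Percent = (2.9116e-03/0.39) × 100

Percent ionization = 0.747%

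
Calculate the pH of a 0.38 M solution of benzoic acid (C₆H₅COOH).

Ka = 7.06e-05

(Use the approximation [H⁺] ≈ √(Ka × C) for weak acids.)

[H⁺] = √(Ka × C) = √(7.06e-05 × 0.38) = 5.1796e-03. pH = -log(5.1796e-03)

pH = 2.29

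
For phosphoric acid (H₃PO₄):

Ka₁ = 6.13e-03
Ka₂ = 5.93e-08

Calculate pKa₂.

pKa₂ = -log(Ka₂) = -log(5.93e-08) = 7.23.

pK_{a2} = 7.23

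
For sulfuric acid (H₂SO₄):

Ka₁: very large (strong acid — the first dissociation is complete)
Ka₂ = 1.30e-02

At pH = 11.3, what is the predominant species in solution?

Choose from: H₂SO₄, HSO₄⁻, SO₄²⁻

The first dissociation is complete, so H₂SO₄ itself is never the predominant species in water; pKa₂ = -log(1.30e-02) = 1.89. For a polyprotic acid the predominant species crosses at each pKa: below pKa_n the protonated form dominates, above it the deprotonated form does. At pH = 11.3, the predominant species is SO₄²⁻.

SO₄²⁻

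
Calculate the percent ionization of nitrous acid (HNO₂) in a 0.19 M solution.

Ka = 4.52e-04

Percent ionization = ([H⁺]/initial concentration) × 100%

Using Ka equilibrium: x² + Ka×x - Ka×C = 0. Solving: [H⁺] = 9.0439e-03. Percent = (9.0439e-03/0.19) × 100

Percent ionization = 4.76%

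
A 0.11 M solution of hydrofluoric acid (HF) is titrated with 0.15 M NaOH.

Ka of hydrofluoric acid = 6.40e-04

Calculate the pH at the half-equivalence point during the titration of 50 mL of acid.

At half-equivalence [HA] = [A⁻], so Henderson-Hasselbalch gives pH = pKa = -log(6.40e-04) = 3.19.

pH = pKa = 3.19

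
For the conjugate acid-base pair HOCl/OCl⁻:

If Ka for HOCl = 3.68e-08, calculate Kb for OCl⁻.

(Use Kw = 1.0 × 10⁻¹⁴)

For a conjugate pair Ka × Kb = Kw, so Kb = Kw/Ka = 1.0 × 10⁻¹⁴ / 3.68e-08 = 2.72e-07.

K_b = 2.72e-07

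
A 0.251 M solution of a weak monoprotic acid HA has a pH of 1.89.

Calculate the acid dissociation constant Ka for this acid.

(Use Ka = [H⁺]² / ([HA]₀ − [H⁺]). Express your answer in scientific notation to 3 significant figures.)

[H⁺] = 10^(−pH) = 10^(−1.89) = 1.288e-02 M. For HA ⇌ H⁺ + A⁻, Ka = [H⁺][A⁻]/[HA] = [H⁺]² / ([HA]₀ − [H⁺]) = (1.288e-02)² / (0.251 − 1.288e-02) = 6.97e-04.

K_a = 6.97e-04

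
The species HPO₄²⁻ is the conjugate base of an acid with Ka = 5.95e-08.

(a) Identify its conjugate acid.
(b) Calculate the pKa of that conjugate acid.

(a) The conjugate acid is formed by adding one H⁺ to HPO₄²⁻, giving H₂PO₄⁻. (b) pKa = -log(Ka) = -log(5.95e-08) = 7.23.

Conjugate acid: H₂PO₄⁻; pK_a = 7.23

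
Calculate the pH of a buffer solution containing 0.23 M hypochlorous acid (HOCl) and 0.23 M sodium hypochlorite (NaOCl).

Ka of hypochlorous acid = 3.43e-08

pKa = -log(3.43e-08) = 7.46. pH = pKa + log([A⁻]/[HA]) = 7.46 + log(0.23/0.23)

pH = 7.46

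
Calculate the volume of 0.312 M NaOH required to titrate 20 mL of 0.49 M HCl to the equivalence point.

At equivalence: moles acid = moles base. moles HCl = 0.49 × 20/1000 = 0.0098 mol. V_base = moles / 0.312 × 1000 = 31.4 mL.

V_{base} = 31.4 mL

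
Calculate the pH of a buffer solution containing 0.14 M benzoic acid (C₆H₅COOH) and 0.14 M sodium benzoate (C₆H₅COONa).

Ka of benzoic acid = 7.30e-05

pKa = -log(7.30e-05) = 4.14. pH = pKa + log([A⁻]/[HA]) = 4.14 + log(0.14/0.14)

pH = 4.14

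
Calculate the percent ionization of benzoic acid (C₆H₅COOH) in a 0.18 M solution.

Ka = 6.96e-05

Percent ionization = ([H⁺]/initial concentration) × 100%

Using Ka equilibrium: x² + Ka×x - Ka×C = 0. Solving: [H⁺] = 3.5049e-03. Percent = (3.5049e-03/0.18) × 100

Percent ionization = 1.95%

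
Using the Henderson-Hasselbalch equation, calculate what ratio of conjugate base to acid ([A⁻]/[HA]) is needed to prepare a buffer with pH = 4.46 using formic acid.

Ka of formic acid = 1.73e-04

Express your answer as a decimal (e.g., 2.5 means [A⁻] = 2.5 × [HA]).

pKa = -log(1.73e-04) = 3.7620. pH = pKa + log([A⁻]/[HA]), so log([A⁻]/[HA]) = pH − pKa = 4.46 − 3.7620 = 0.6980. [A⁻]/[HA] = 10^(0.6980) = 4.99

[A⁻]/[HA] = 4.99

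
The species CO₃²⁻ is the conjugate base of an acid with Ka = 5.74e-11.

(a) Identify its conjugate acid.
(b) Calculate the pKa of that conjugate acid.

(a) The conjugate acid is formed by adding one H⁺ to CO₃²⁻, giving HCO₃⁻. (b) pKa = -log(Ka) = -log(5.74e-11) = 10.24.

Conjugate acid: HCO₃⁻; pK_a = 10.24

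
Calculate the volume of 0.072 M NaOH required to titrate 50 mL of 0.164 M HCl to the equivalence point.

At equivalence: moles acid = moles base. moles HCl = 0.164 × 50/1000 = 0.0082 mol. V_base = moles / 0.072 × 1000 = 113.9 mL.

V_{base} = 113.9 mL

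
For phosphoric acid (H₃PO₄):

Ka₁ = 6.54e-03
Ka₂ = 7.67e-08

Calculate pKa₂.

pKa₂ = -log(Ka₂) = -log(7.67e-08) = 7.12.

pK_{a2} = 7.12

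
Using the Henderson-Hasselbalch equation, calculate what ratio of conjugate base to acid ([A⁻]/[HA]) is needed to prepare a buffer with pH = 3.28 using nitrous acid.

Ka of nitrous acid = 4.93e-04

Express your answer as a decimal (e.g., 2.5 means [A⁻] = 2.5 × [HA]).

pKa = -log(4.93e-04) = 3.3072. pH = pKa + log([A⁻]/[HA]), so log([A⁻]/[HA]) = pH − pKa = 3.28 − 3.3072 = -0.0272. [A⁻]/[HA] = 10^(-0.0272) = 0.939

[A⁻]/[HA] = 0.939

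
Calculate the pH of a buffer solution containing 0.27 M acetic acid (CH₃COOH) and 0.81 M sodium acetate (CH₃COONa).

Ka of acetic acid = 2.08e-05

pKa = -log(2.08e-05) = 4.68. pH = pKa + log([A⁻]/[HA]) = 4.68 + log(0.81/0.27)

pH = 5.16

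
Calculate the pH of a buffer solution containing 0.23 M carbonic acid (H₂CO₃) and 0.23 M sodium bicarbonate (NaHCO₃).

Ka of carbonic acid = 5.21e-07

pKa = -log(5.21e-07) = 6.28. pH = pKa + log([A⁻]/[HA]) = 6.28 + log(0.23/0.23)

pH = 6.28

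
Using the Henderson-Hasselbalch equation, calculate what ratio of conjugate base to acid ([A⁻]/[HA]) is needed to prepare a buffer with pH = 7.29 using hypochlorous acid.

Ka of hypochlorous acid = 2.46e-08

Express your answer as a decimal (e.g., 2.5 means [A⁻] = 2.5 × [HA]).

pKa = -log(2.46e-08) = 7.6091. pH = pKa + log([A⁻]/[HA]), so log([A⁻]/[HA]) = pH − pKa = 7.29 − 7.6091 = -0.3191. [A⁻]/[HA] = 10^(-0.3191) = 0.480

[A⁻]/[HA] = 0.480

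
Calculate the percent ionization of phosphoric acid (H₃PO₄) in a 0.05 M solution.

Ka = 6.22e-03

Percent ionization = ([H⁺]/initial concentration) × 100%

Using Ka equilibrium: x² + Ka×x - Ka×C = 0. Solving: [H⁺] = 1.4797e-02. Percent = (1.4797e-02/0.05) × 100

Percent ionization = 29.6%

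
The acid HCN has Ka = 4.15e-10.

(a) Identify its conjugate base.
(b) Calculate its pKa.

(a) The conjugate base is formed by removing one H⁺ from HCN, giving CN⁻. (b) pKa = -log(Ka) = -log(4.15e-10) = 9.38.

Conjugate base: CN⁻; pK_a = 9.38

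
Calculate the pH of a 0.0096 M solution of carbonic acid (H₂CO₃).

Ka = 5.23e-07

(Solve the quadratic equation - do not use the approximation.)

x² + Ka×x - Ka×C = 0. Using quadratic formula: [H⁺] = 7.0597e-05

pH = 4.15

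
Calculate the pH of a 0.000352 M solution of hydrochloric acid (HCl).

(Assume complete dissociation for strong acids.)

[H⁺] = 0.000352 M for strong acid. pH = -log[H⁺] = -log(0.000352)

pH = 3.45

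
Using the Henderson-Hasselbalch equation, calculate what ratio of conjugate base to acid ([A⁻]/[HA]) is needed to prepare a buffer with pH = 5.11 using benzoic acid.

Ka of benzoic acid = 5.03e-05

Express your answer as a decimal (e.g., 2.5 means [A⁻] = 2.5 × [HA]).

pKa = -log(5.03e-05) = 4.2984. pH = pKa + log([A⁻]/[HA]), so log([A⁻]/[HA]) = pH − pKa = 5.11 − 4.2984 = 0.8116. [A⁻]/[HA] = 10^(0.8116) = 6.48

[A⁻]/[HA] = 6.48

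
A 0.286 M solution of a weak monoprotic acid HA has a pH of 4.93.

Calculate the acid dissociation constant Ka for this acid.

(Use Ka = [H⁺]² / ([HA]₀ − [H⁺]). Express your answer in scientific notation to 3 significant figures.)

[H⁺] = 10^(−pH) = 10^(−4.93) = 1.175e-05 M. For HA ⇌ H⁺ + A⁻, Ka = [H⁺][A⁻]/[HA] = [H⁺]² / ([HA]₀ − [H⁺]) = (1.175e-05)² / (0.286 − 1.175e-05) = 4.83e-10.

K_a = 4.83e-10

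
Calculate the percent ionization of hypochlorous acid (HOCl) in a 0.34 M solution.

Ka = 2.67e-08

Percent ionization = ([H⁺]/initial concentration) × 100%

Using Ka equilibrium: x² + Ka×x - Ka×C = 0. Solving: [H⁺] = 9.5265e-05. Percent = (9.5265e-05/0.34) × 100

Percent ionization = 0.028%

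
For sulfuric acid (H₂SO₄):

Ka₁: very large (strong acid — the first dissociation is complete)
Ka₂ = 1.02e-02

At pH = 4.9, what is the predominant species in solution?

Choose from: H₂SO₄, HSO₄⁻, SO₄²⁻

The first dissociation is complete, so H₂SO₄ itself is never the predominant species in water; pKa₂ = -log(1.02e-02) = 1.99. For a polyprotic acid the predominant species crosses at each pKa: below pKa_n the protonated form dominates, above it the deprotonated form does. At pH = 4.9, the predominant species is SO₄²⁻.

SO₄²⁻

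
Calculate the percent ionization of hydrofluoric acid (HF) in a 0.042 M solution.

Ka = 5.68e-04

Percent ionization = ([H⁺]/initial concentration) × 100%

Using Ka equilibrium: x² + Ka×x - Ka×C = 0. Solving: [H⁺] = 4.6085e-03. Percent = (4.6085e-03/0.042) × 100

Percent ionization = 11%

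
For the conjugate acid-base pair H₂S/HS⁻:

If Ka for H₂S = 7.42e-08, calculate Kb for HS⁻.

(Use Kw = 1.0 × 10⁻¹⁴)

For a conjugate pair Ka × Kb = Kw, so Kb = Kw/Ka = 1.0 × 10⁻¹⁴ / 7.42e-08 = 1.35e-07.

K_b = 1.35e-07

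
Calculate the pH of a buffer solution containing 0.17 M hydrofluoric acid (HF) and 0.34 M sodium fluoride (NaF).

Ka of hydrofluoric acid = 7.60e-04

pKa = -log(7.60e-04) = 3.12. pH = pKa + log([A⁻]/[HA]) = 3.12 + log(0.34/0.17)

pH = 3.42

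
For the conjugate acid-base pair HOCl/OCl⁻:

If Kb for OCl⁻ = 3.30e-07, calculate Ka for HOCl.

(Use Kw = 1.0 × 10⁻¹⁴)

For a conjugate pair Ka × Kb = Kw, so Ka = Kw/Kb = 1.0 × 10⁻¹⁴ / 3.30e-07 = 3.03e-08.

K_a = 3.03e-08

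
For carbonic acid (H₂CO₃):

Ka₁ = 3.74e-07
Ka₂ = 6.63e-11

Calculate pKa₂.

pKa₂ = -log(Ka₂) = -log(6.63e-11) = 10.18.

pK_{a2} = 10.18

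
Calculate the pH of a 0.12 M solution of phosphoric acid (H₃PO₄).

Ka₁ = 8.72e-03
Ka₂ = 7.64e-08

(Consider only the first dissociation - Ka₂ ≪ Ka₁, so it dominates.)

First dissociation dominates. From Ka₁ = [H⁺][HA⁻]/[H₂A], x² + Ka₁·x − Ka₁·C = 0 with C = 0.12 M and Ka₁ = 8.72e-03. Solving: [H⁺] = (−Ka₁ + √(Ka₁² + 4·Ka₁·C)) / 2 = 2.8281e-02 M. pH = -log(2.8281e-02) = 1.55.

pH = 1.55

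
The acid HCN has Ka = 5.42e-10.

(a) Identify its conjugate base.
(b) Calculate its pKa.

(a) The conjugate base is formed by removing one H⁺ from HCN, giving CN⁻. (b) pKa = -log(Ka) = -log(5.42e-10) = 9.27.

Conjugate base: CN⁻; pK_a = 9.27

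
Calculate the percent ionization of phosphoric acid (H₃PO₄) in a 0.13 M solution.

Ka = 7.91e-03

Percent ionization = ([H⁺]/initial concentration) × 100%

Using Ka equilibrium: x² + Ka×x - Ka×C = 0. Solving: [H⁺] = 2.8355e-02. Percent = (2.8355e-02/0.13) × 100

Percent ionization = 21.8%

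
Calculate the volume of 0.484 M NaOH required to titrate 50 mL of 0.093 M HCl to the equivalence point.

At equivalence: moles acid = moles base. moles HCl = 0.093 × 50/1000 = 0.00465 mol. V_base = moles / 0.484 × 1000 = 9.6 mL.

V_{base} = 9.6 mL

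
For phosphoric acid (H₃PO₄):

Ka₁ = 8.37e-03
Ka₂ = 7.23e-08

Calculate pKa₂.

pKa₂ = -log(Ka₂) = -log(7.23e-08) = 7.14.

pK_{a2} = 7.14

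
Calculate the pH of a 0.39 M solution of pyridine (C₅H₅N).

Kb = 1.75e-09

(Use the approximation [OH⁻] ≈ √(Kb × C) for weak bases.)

[OH⁻] = √(Kb × C) = √(1.75e-09 × 0.39) = 2.6125e-05. pOH = 4.58, pH = 14 - pOH

pH = 9.42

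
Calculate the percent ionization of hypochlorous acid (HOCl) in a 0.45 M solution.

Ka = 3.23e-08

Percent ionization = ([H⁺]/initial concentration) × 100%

Using Ka equilibrium: x² + Ka×x - Ka×C = 0. Solving: [H⁺] = 1.2055e-04. Percent = (1.2055e-04/0.45) × 100

Percent ionization = 0.0268%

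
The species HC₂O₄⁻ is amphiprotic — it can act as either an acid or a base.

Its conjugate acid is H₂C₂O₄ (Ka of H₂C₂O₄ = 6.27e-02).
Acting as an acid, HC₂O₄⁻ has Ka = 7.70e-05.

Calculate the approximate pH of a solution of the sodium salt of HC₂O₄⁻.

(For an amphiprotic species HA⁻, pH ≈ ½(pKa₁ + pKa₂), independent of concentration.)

pKa₁ = -log(6.27e-02) = 1.20; pKa₂ = -log(7.70e-05) = 4.11. For an amphiprotic species, pH ≈ ½(pKa₁ + pKa₂) = ½(1.20 + 4.11) = 2.66.

pH = 2.66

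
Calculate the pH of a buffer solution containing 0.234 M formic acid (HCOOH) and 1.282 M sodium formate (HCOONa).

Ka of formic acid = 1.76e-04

pKa = -log(1.76e-04) = 3.75. pH = pKa + log([A⁻]/[HA]) = 3.75 + log(1.282/0.234)

pH = 4.49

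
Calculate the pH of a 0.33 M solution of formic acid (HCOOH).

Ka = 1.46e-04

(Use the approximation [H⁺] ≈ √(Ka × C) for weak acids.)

[H⁺] = √(Ka × C) = √(1.46e-04 × 0.33) = 6.9412e-03. pH = -log(6.9412e-03)

pH = 2.16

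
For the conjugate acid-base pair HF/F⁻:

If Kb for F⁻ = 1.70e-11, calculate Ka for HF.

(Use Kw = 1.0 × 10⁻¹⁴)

For a conjugate pair Ka × Kb = Kw, so Ka = Kw/Kb = 1.0 × 10⁻¹⁴ / 1.70e-11 = 5.88e-04.

K_a = 5.88e-04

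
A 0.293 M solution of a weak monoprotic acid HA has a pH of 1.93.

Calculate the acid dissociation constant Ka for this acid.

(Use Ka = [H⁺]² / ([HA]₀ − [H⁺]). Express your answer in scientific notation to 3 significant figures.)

[H⁺] = 10^(−pH) = 10^(−1.93) = 1.175e-02 M. For HA ⇌ H⁺ + A⁻, Ka = [H⁺][A⁻]/[HA] = [H⁺]² / ([HA]₀ − [H⁺]) = (1.175e-02)² / (0.293 − 1.175e-02) = 4.91e-04.

K_a = 4.91e-04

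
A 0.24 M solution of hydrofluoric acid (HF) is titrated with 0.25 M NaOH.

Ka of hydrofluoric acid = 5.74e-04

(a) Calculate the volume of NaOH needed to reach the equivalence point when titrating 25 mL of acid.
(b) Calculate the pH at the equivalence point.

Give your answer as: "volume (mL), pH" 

moles acid = 0.24 × 25/1000 = 0.006 mol; V_base = moles/0.25 × 1000 = 24.0 mL. At equivalence only the conjugate base is present: [A⁻] = 0.006/0.049 = 1.2245e-01 M. Kb = Kw/Ka = 1.74e-11; [OH⁻] = √(Kb × [A⁻]) = 1.4606e-06; pOH = 5.84; pH = 14 - pOH = 8.16.

V = 24.0 mL, pH = 8.16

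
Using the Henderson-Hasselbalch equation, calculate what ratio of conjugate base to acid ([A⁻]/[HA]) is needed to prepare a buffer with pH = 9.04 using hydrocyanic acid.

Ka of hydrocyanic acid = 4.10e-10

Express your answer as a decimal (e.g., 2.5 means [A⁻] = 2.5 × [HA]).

pKa = -log(4.10e-10) = 9.3872. pH = pKa + log([A⁻]/[HA]), so log([A⁻]/[HA]) = pH − pKa = 9.04 − 9.3872 = -0.3472. [A⁻]/[HA] = 10^(-0.3472) = 0.450

[A⁻]/[HA] = 0.450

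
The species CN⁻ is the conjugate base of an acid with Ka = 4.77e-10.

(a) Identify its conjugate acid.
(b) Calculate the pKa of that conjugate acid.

(a) The conjugate acid is formed by adding one H⁺ to CN⁻, giving HCN. (b) pKa = -log(Ka) = -log(4.77e-10) = 9.32.

Conjugate acid: HCN; pK_a = 9.32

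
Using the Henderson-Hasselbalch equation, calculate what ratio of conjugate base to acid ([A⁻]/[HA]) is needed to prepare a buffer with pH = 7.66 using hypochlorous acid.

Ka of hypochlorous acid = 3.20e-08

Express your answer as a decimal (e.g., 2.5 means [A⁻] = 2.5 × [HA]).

pKa = -log(3.20e-08) = 7.4949. pH = pKa + log([A⁻]/[HA]), so log([A⁻]/[HA]) = pH − pKa = 7.66 − 7.4949 = 0.1651. [A⁻]/[HA] = 10^(0.1651) = 1.46

[A⁻]/[HA] = 1.46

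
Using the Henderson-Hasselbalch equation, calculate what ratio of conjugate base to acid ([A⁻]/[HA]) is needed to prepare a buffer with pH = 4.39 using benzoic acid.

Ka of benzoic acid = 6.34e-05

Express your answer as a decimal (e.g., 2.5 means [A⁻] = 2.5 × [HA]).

pKa = -log(6.34e-05) = 4.1979. pH = pKa + log([A⁻]/[HA]), so log([A⁻]/[HA]) = pH − pKa = 4.39 − 4.1979 = 0.1921. [A⁻]/[HA] = 10^(0.1921) = 1.56

[A⁻]/[HA] = 1.56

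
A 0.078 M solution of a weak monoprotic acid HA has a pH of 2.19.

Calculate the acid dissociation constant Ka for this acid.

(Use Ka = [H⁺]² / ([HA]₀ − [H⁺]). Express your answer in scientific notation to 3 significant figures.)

[H⁺] = 10^(−pH) = 10^(−2.19) = 6.457e-03 M. For HA ⇌ H⁺ + A⁻, Ka = [H⁺][A⁻]/[HA] = [H⁺]² / ([HA]₀ − [H⁺]) = (6.457e-03)² / (0.078 − 6.457e-03) = 5.83e-04.

K_a = 5.83e-04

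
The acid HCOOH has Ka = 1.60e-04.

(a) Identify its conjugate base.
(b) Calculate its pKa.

(a) The conjugate base is formed by removing one H⁺ from HCOOH, giving HCOO⁻. (b) pKa = -log(Ka) = -log(1.60e-04) = 3.80.

Conjugate base: HCOO⁻; pK_a = 3.80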